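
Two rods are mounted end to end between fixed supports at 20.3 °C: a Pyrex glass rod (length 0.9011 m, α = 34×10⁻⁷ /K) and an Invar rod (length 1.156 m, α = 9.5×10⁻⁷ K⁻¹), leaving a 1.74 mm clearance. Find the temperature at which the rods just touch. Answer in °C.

T = 438 °C

Gap closes when ΔL₁ + ΔL₂ = 1.74 mm = 1.74×10⁻³ m
(α₁L₁ + α₂L₂)ΔT = g
α₁L₁ + α₂L₂ = 34×10⁻⁷×0.9011 + 9.5×10⁻⁷×1.156 = 4.16194×10⁻⁶ m/K
ΔT = 1.74×10⁻³ / 4.16194×10⁻⁶ = 418.07 K
T = 20.3 + 418.07 = 438.37 °C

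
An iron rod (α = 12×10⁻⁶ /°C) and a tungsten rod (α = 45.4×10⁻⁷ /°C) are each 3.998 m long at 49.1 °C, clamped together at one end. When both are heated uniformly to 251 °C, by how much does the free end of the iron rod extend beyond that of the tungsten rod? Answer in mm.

ΔT = 201.9 K
iron: ΔL = 12×10⁻⁶ × 3.998 m × 201.9 = 9.6864×10⁻³ m = 9.6864 mm
tungsten: ΔL = 45.4×10⁻⁷ × 3.998 m × 201.9 = 3.6647×10⁻³ m = 3.6647 mm
difference = 9.6864 − 3.6647 = 6.0217 mm

6.02 mm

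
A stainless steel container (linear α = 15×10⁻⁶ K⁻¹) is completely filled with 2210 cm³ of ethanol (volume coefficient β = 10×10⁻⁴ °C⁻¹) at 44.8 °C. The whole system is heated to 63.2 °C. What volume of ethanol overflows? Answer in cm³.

The container also expands: β_container ≈ 3α = 4.5×10⁻⁵ /K
Net overflow = V₀(β_liq − 3α_cont)ΔT
β − 3α = 1.00×10⁻³ − 4.5×10⁻⁵ = 9.55×10⁻⁴ /K; ΔT = 18.4 K
ΔV = 2210 × 9.55×10⁻⁴ × 18.4 = 38.8 cm³

38.8 cm³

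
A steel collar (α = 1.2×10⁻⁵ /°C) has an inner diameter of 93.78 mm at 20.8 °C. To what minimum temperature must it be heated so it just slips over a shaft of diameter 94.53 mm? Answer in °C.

T = 687 °C

Required Δd = 94.53 − 93.78 = 0.75 mm
Δd = αd₀ΔT ⇒ ΔT = Δd/(αd₀) = 0.75 / (1.2×10⁻⁵ × 93.78) = 666.45 K
T_min = 20.8 + 666.45 = 687.25 °C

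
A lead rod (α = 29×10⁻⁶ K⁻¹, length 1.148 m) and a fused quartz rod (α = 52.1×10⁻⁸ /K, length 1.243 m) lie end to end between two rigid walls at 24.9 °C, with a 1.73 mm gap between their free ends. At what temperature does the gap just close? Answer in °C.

T = 75.9 °C

α₁L₁ = 3.3292×10⁻⁵ m/K, α₂L₂ = 6.47603×10⁻⁷ m/K → total 3.3939603×10⁻⁵ m/K
ΔT = g/(α₁L₁+α₂L₂) = 1.73×10⁻³ / 3.3939603×10⁻⁵ = 50.973 K
T = 24.9 + 50.973 = 75.873 °C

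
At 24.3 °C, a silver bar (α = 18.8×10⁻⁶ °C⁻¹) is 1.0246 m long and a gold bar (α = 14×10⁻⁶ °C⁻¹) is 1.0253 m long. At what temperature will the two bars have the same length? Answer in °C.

Equal length when α₁L₁ΔT − α₂L₂ΔT = L₂ − L₁ = 7.00×10⁻⁴ m
α₁L₁ = 1.926248×10⁻⁵, α₂L₂ = 1.43542×10⁻⁵ → Δ(αL) = 4.90828×10⁻⁶ m/K
ΔT = 7.00×10⁻⁴ / 4.90828×10⁻⁶ = 142.616 K, so T = 24.3 + 142.616 = 166.916 °C

T = 166.9 °C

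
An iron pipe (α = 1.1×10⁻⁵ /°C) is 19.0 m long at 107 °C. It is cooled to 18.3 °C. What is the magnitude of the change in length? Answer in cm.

ΔL = 1.85 cm

|ΔT| = |18.3 − 107| = 88.7 K
ΔL = αL₀ΔT = (1.1×10⁻⁵)(19.0)(88.7) = 1.85×10⁻² m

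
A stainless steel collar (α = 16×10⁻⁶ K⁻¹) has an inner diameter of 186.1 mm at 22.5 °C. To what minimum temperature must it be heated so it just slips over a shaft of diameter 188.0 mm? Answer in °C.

Required Δd = 188.0 − 186.1 = 1.9 mm
Δd = αd₀ΔT ⇒ ΔT = Δd/(αd₀) = 1.9 / (16×10⁻⁶ × 186.1) = 638.10 K
T_min = 22.5 + 638.10 = 660.60 °C

T = 661 °C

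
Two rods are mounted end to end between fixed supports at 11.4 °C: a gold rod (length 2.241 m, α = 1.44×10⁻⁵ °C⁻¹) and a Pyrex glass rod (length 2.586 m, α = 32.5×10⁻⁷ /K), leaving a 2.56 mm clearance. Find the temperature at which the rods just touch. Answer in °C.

T = 74.3 °C

α₁L₁ = 3.22704×10⁻⁵ m/K, α₂L₂ = 8.4045×10⁻⁶ m/K → total 4.06749×10⁻⁵ m/K
ΔT = g/(α₁L₁+α₂L₂) = 2.56×10⁻³ / 4.06749×10⁻⁵ = 62.938 K
T = 11.4 + 62.938 = 74.338 °C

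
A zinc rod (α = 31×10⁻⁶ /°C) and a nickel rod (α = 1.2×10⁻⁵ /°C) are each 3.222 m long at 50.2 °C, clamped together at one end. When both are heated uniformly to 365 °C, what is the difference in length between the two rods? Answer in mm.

19.3 mm

ΔT = 314.8 K
zinc: ΔL = 31×10⁻⁶ × 3.222 m × 314.8 = 3.1443×10⁻² m = 31.443 mm
nickel: ΔL = 1.2×10⁻⁵ × 3.222 m × 314.8 = 1.2171×10⁻² m = 12.171 mm
difference = 31.443 − 12.171 = 19.272 mm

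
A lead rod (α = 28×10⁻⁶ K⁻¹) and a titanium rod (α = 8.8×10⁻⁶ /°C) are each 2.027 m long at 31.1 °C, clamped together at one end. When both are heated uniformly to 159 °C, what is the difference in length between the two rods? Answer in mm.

ΔT = 127.9 K
lead: ΔL = 28×10⁻⁶ × 2.027 m × 127.9 = 7.2591×10⁻³ m = 7.2591 mm
titanium: ΔL = 8.8×10⁻⁶ × 2.027 m × 127.9 = 2.2814×10⁻³ m = 2.2814 mm
difference = 7.2591 − 2.2814 = 4.9777 mm

4.98 mm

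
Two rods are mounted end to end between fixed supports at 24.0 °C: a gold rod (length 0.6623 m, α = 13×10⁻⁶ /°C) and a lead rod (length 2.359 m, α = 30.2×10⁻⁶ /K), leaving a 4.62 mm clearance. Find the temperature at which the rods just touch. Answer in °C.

T = 81.9 °C

Gap closes when ΔL₁ + ΔL₂ = 4.62 mm = 4.62×10⁻³ m
(α₁L₁ + α₂L₂)ΔT = g
α₁L₁ + α₂L₂ = 13×10⁻⁶×0.6623 + 30.2×10⁻⁶×2.359 = 7.98517×10⁻⁵ m/K
ΔT = 4.62×10⁻³ / 7.98517×10⁻⁵ = 57.857 K
T = 24.0 + 57.857 = 81.857 °C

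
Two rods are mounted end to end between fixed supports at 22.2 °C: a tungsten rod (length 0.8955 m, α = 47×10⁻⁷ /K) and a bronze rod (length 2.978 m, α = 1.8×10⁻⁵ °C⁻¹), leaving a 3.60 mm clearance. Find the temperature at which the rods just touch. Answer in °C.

α₁L₁ = 4.20885×10⁻⁶ m/K, α₂L₂ = 5.3604×10⁻⁵ m/K → total 5.781285×10⁻⁵ m/K
ΔT = g/(α₁L₁+α₂L₂) = 3.60×10⁻³ / 5.781285×10⁻⁵ = 62.270 K
T = 22.2 + 62.270 = 84.470 °C

T = 84.5 °C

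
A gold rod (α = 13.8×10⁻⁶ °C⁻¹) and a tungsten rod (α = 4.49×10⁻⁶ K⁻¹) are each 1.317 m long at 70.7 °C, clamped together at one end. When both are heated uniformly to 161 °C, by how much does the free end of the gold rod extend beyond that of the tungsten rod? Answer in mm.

1.11 mm

ΔT = 90.3 K
gold: ΔL = 13.8×10⁻⁶ × 1.317 m × 90.3 = 1.6412×10⁻³ m = 1.6412 mm
tungsten: ΔL = 4.49×10⁻⁶ × 1.317 m × 90.3 = 5.3397×10⁻⁴ m = 0.53397 mm
difference = 1.6412 − 0.53397 = 1.10723 mm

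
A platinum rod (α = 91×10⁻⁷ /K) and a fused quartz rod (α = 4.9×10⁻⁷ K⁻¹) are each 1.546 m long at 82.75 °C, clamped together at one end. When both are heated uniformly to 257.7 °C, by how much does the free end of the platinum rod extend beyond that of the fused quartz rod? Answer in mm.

2.33 mm

ΔT = 174.95 K
platinum: ΔL = 91×10⁻⁷ × 1.546 m × 174.95 = 2.4613×10⁻³ m = 2.4613 mm
fused quartz: ΔL = 4.9×10⁻⁷ × 1.546 m × 174.95 = 1.3253×10⁻⁴ m = 0.13253 mm
difference = 2.4613 − 0.13253 = 2.32877 mm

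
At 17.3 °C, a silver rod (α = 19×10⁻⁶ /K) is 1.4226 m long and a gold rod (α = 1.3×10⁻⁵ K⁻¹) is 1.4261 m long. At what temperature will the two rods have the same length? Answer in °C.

T = 429.5 °C

Equal length when α₁L₁ΔT − α₂L₂ΔT = L₂ − L₁ = 3.50×10⁻³ m
α₁L₁ = 2.70294×10⁻⁵, α₂L₂ = 1.85393×10⁻⁵ → Δ(αL) = 8.4901×10⁻⁶ m/K
ΔT = 3.50×10⁻³ / 8.4901×10⁻⁶ = 412.245 K, so T = 17.3 + 412.245 = 429.545 °C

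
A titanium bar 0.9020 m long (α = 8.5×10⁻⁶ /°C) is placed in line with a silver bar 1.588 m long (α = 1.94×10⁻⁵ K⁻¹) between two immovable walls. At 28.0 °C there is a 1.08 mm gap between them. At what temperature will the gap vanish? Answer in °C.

Gap closes when ΔL₁ + ΔL₂ = 1.08 mm = 1.08×10⁻³ m
(α₁L₁ + α₂L₂)ΔT = g
α₁L₁ + α₂L₂ = 8.5×10⁻⁶×0.9020 + 1.94×10⁻⁵×1.588 = 3.84742×10⁻⁵ m/K
ΔT = 1.08×10⁻³ / 3.84742×10⁻⁵ = 28.071 K
T = 28.0 + 28.071 = 56.071 °C

T = 56.1 °C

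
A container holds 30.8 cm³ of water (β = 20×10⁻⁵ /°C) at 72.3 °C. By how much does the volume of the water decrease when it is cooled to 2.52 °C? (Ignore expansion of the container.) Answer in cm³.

|ΔT| = |2.52 − 72.3| = 69.78 K
ΔV = βV₀ΔT = (20×10⁻⁵)(30.8)(69.78) = 0.430 cm³

ΔV = 0.430 cm³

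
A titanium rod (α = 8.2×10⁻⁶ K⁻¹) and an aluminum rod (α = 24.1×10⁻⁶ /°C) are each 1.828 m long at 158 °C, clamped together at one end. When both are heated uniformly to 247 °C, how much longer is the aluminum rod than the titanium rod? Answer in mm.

2.59 mm

ΔT = 89 K
titanium: ΔL = 8.2×10⁻⁶ × 1.828 m × 89 = 1.3341×10⁻³ m = 1.3341 mm
aluminum: ΔL = 24.1×10⁻⁶ × 1.828 m × 89 = 3.9209×10⁻³ m = 3.9209 mm
difference = 3.9209 − 1.3341 = 2.5868 mm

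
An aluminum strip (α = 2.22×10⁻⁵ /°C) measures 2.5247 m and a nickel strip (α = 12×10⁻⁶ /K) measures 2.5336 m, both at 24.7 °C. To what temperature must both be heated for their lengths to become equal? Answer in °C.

T = 371.7 °C

L₁(1 + α₁ΔT) = L₂(1 + α₂ΔT) ⇒ ΔT = (L₂ − L₁)/(α₁L₁ − α₂L₂)
L₂ − L₁ = 2.5336 − 2.5247 = 8.90×10⁻³ m
α₁L₁ − α₂L₂ = 2.22×10⁻⁵×2.5247 − 12×10⁻⁶×2.5336 = 2.564514×10⁻⁵ m/K
ΔT = 8.90×10⁻³ / 2.564514×10⁻⁵ = 347.044 K
T = 24.7 + 347.044 = 371.744 °C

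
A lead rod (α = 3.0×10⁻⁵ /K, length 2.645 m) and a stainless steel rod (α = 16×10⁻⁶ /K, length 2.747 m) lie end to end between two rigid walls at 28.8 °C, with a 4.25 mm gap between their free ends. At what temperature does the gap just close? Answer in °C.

T = 63.3 °C

α₁L₁ = 7.935×10⁻⁵ m/K, α₂L₂ = 4.3952×10⁻⁵ m/K → total 1.23302×10⁻⁴ m/K
ΔT = g/(α₁L₁+α₂L₂) = 4.25×10⁻³ / 1.23302×10⁻⁴ = 34.468 K
T = 28.8 + 34.468 = 63.268 °C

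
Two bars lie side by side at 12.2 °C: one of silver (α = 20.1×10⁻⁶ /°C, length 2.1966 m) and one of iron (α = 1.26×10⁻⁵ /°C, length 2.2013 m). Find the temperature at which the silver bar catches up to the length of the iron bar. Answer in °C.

T = 298.5 °C

L₁(1 + α₁ΔT) = L₂(1 + α₂ΔT) ⇒ ΔT = (L₂ − L₁)/(α₁L₁ − α₂L₂)
L₂ − L₁ = 2.2013 − 2.1966 = 4.70×10⁻³ m
α₁L₁ − α₂L₂ = 20.1×10⁻⁶×2.1966 − 1.26×10⁻⁵×2.2013 = 1.641528×10⁻⁵ m/K
ΔT = 4.70×10⁻³ / 1.641528×10⁻⁵ = 286.319 K
T = 12.2 + 286.319 = 298.519 °C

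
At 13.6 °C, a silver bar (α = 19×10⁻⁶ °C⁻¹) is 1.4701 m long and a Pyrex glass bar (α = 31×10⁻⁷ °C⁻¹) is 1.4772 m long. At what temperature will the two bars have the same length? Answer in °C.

T = 317.6 °C

L₁(1 + α₁ΔT) = L₂(1 + α₂ΔT) ⇒ ΔT = (L₂ − L₁)/(α₁L₁ − α₂L₂)
L₂ − L₁ = 1.4772 − 1.4701 = 7.10×10⁻³ m
α₁L₁ − α₂L₂ = 19×10⁻⁶×1.4701 − 31×10⁻⁷×1.4772 = 2.335258×10⁻⁵ m/K
ΔT = 7.10×10⁻³ / 2.335258×10⁻⁵ = 304.035 K
T = 13.6 + 304.035 = 317.635 °C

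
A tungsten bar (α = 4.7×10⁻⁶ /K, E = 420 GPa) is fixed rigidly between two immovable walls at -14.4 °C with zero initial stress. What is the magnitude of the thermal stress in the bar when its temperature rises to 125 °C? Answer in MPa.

Fully constrained: the free strain ε = αΔT is blocked, so σ = Eε = EαΔT.
|ΔT| = 139.4 K
σ = 420×10⁹ × 4.7×10⁻⁶ × 139.4 = 2.75×10⁸ Pa

σ = 275 MPa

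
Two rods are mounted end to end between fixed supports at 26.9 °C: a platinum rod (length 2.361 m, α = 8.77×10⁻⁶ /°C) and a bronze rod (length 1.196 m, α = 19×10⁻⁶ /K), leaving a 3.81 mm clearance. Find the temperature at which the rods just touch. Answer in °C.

α₁L₁ = 2.070597×10⁻⁵ m/K, α₂L₂ = 2.2724×10⁻⁵ m/K → total 4.342997×10⁻⁵ m/K
ΔT = g/(α₁L₁+α₂L₂) = 3.81×10⁻³ / 4.342997×10⁻⁵ = 87.73 K
T = 26.9 + 87.73 = 114.63 °C

T = 115 °C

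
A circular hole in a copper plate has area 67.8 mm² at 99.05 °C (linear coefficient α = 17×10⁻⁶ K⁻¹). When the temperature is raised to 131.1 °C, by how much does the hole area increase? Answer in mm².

ΔA = 0.0739 mm²

Area coefficient ≈ 2α; |ΔT| = 32.05 K
ΔA = 2αA₀ΔT = 2(17×10⁻⁶)(67.8)(32.05) = 0.0739 mm²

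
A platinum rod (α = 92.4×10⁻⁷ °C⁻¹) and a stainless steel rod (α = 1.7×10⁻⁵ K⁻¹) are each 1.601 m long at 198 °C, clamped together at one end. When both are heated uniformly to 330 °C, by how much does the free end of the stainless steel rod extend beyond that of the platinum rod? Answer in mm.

ΔT = 132 K
platinum: ΔL = 92.4×10⁻⁷ × 1.601 m × 132 = 1.9527×10⁻³ m = 1.9527 mm
stainless steel: ΔL = 1.7×10⁻⁵ × 1.601 m × 132 = 3.5926×10⁻³ m = 3.5926 mm
difference = 3.5926 − 1.9527 = 1.6399 mm

1.64 mm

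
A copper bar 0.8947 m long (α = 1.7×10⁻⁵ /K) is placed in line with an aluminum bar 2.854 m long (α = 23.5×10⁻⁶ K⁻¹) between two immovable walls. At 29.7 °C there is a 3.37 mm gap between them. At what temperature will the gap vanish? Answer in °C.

α₁L₁ = 1.52099×10⁻⁵ m/K, α₂L₂ = 6.7069×10⁻⁵ m/K → total 8.22789×10⁻⁵ m/K
ΔT = g/(α₁L₁+α₂L₂) = 3.37×10⁻³ / 8.22789×10⁻⁵ = 40.958 K
T = 29.7 + 40.958 = 70.658 °C

T = 70.7 °C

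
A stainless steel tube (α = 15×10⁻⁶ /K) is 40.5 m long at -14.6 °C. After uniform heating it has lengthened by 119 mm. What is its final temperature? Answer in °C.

ΔL = αL₀ΔT ⇒ ΔT = ΔL / (αL₀)
ΔT = 119×10⁻³ m / (15×10⁻⁶ × 40.5 m) = 195.88 K
T = -14.6 + 195.88 = 181.28 °C

T = 181 °C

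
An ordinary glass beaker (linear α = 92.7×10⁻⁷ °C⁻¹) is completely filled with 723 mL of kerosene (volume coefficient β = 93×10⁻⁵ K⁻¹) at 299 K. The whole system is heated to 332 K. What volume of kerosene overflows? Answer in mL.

The beaker also expands: β_container ≈ 3α = 2.781×10⁻⁵ /K
Net overflow = V₀(β_liq − 3α_cont)ΔT
β − 3α = 9.30×10⁻⁴ − 2.781×10⁻⁵ = 9.0219×10⁻⁴ /K; ΔT = 33 K
ΔV = 723 × 9.0219×10⁻⁴ × 33 = 21.5 mL

21.5 mL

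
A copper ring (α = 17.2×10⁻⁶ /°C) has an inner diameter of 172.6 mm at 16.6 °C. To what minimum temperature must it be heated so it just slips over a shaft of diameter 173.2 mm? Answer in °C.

Required Δd = 173.2 − 172.6 = 0.6 mm
Δd = αd₀ΔT ⇒ ΔT = Δd/(αd₀) = 0.6 / (17.2×10⁻⁶ × 172.6) = 202.11 K
T_min = 16.6 + 202.11 = 218.71 °C

T = 219 °C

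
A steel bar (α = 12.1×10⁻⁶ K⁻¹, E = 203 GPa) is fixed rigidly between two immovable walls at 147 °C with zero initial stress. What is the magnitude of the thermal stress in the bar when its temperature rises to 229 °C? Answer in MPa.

σ = 201 MPa

Fully constrained: the free strain ε = αΔT is blocked, so σ = Eε = EαΔT.
|ΔT| = 82 K
σ = 203×10⁹ × 12.1×10⁻⁶ × 82 = 2.01×10⁸ Pa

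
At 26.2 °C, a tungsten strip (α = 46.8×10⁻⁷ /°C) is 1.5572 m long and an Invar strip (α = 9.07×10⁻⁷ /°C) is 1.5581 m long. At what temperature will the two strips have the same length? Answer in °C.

Equal length when α₁L₁ΔT − α₂L₂ΔT = L₂ − L₁ = 9.00×10⁻⁴ m
α₁L₁ = 7.287696×10⁻⁶, α₂L₂ = 1.4131967×10⁻⁶ → Δ(αL) = 5.8744993×10⁻⁶ m/K
ΔT = 9.00×10⁻⁴ / 5.8744993×10⁻⁶ = 153.205 K, so T = 26.2 + 153.205 = 179.405 °C

T = 179.4 °C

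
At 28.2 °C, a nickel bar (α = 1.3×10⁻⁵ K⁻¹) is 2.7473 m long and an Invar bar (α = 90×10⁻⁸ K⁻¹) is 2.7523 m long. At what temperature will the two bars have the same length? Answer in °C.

T = 178.6 °C

L₁(1 + α₁ΔT) = L₂(1 + α₂ΔT) ⇒ ΔT = (L₂ − L₁)/(α₁L₁ − α₂L₂)
L₂ − L₁ = 2.7523 − 2.7473 = 5.00×10⁻³ m
α₁L₁ − α₂L₂ = 1.3×10⁻⁵×2.7473 − 90×10⁻⁸×2.7523 = 3.323783×10⁻⁵ m/K
ΔT = 5.00×10⁻³ / 3.323783×10⁻⁵ = 150.431 K
T = 28.2 + 150.431 = 178.631 °C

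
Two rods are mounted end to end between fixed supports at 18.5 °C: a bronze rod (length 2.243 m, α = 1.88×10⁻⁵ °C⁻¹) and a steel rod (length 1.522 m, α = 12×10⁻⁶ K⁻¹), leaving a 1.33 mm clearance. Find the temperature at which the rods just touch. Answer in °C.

Gap closes when ΔL₁ + ΔL₂ = 1.33 mm = 1.33×10⁻³ m
(α₁L₁ + α₂L₂)ΔT = g
α₁L₁ + α₂L₂ = 1.88×10⁻⁵×2.243 + 12×10⁻⁶×1.522 = 6.04324×10⁻⁵ m/K
ΔT = 1.33×10⁻³ / 6.04324×10⁻⁵ = 22.008 K
T = 18.5 + 22.008 = 40.508 °C

T = 40.5 °C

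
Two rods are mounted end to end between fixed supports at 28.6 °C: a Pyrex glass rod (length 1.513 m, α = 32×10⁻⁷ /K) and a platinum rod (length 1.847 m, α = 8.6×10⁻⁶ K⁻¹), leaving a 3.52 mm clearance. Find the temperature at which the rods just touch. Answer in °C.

T = 198 °C

α₁L₁ = 4.8416×10⁻⁶ m/K, α₂L₂ = 1.58842×10⁻⁵ m/K → total 2.07258×10⁻⁵ m/K
ΔT = g/(α₁L₁+α₂L₂) = 3.52×10⁻³ / 2.07258×10⁻⁵ = 169.84 K
T = 28.6 + 169.84 = 198.44 °C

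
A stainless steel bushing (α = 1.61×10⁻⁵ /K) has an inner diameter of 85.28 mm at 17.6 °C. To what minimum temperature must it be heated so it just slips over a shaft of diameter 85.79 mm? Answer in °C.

T = 389 °C

Required Δd = 85.79 − 85.28 = 0.51 mm
Δd = αd₀ΔT ⇒ ΔT = Δd/(αd₀) = 0.51 / (1.61×10⁻⁵ × 85.28) = 371.45 K
T_min = 17.6 + 371.45 = 389.05 °C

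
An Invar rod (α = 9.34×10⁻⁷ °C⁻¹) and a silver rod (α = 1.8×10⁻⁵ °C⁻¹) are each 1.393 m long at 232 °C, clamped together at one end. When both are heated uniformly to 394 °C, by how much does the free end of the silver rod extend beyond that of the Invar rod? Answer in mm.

3.85 mm

ΔT = 162 K
Invar: ΔL = 9.34×10⁻⁷ × 1.393 m × 162 = 2.1077×10⁻⁴ m = 0.21077 mm
silver: ΔL = 1.8×10⁻⁵ × 1.393 m × 162 = 4.0620×10⁻³ m = 4.0620 mm
difference = 4.0620 − 0.21077 = 3.85123 mm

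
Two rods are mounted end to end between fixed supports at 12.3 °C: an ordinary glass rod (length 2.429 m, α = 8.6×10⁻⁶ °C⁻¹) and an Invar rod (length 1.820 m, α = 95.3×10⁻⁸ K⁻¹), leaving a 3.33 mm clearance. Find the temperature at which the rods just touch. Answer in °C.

Gap closes when ΔL₁ + ΔL₂ = 3.33 mm = 3.33×10⁻³ m
(α₁L₁ + α₂L₂)ΔT = g
α₁L₁ + α₂L₂ = 8.6×10⁻⁶×2.429 + 95.3×10⁻⁸×1.820 = 2.262386×10⁻⁵ m/K
ΔT = 3.33×10⁻³ / 2.262386×10⁻⁵ = 147.19 K
T = 12.3 + 147.19 = 159.49 °C

T = 159 °C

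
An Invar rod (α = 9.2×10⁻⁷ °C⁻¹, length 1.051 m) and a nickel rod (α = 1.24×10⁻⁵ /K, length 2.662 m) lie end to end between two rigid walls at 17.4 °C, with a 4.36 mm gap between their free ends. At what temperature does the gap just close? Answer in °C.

T = 146 °C

Gap closes when ΔL₁ + ΔL₂ = 4.36 mm = 4.36×10⁻³ m
(α₁L₁ + α₂L₂)ΔT = g
α₁L₁ + α₂L₂ = 9.2×10⁻⁷×1.051 + 1.24×10⁻⁵×2.662 = 3.397572×10⁻⁵ m/K
ΔT = 4.36×10⁻³ / 3.397572×10⁻⁵ = 128.33 K
T = 17.4 + 128.33 = 145.73 °C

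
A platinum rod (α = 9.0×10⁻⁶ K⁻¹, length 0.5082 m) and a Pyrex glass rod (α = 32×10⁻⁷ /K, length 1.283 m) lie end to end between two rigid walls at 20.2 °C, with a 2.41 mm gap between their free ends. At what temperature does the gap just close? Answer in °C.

T = 298 °C

Gap closes when ΔL₁ + ΔL₂ = 2.41 mm = 2.41×10⁻³ m
(α₁L₁ + α₂L₂)ΔT = g
α₁L₁ + α₂L₂ = 9.0×10⁻⁶×0.5082 + 32×10⁻⁷×1.283 = 8.6794×10⁻⁶ m/K
ΔT = 2.41×10⁻³ / 8.6794×10⁻⁶ = 277.67 K
T = 20.2 + 277.67 = 297.87 °C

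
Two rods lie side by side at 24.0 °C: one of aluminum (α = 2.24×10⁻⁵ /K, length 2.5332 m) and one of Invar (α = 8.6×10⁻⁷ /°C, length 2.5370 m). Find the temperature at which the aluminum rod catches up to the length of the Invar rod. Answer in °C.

L₁(1 + α₁ΔT) = L₂(1 + α₂ΔT) ⇒ ΔT = (L₂ − L₁)/(α₁L₁ − α₂L₂)
L₂ − L₁ = 2.5370 − 2.5332 = 3.80×10⁻³ m
α₁L₁ − α₂L₂ = 2.24×10⁻⁵×2.5332 − 8.6×10⁻⁷×2.5370 = 5.456186×10⁻⁵ m/K
ΔT = 3.80×10⁻³ / 5.456186×10⁻⁵ = 69.6457 K
T = 24.0 + 69.6457 = 93.6457 °C

T = 93.65 °C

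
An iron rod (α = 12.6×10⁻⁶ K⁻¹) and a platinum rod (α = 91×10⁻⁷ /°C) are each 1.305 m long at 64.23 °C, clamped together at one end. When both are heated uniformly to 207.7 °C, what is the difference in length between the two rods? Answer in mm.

ΔT = 143.47 K
iron: ΔL = 12.6×10⁻⁶ × 1.305 m × 143.47 = 2.3591×10⁻³ m = 2.3591 mm
platinum: ΔL = 91×10⁻⁷ × 1.305 m × 143.47 = 1.7038×10⁻³ m = 1.7038 mm
difference = 2.3591 − 1.7038 = 0.6553 mm

0.655 mm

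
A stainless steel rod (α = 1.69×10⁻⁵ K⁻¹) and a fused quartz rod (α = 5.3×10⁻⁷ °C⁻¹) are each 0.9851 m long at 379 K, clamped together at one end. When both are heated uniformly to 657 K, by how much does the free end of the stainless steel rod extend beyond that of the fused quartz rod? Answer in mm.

4.48 mm

ΔT = 278 K
stainless steel: ΔL = 1.69×10⁻⁵ × 0.9851 m × 278 = 4.6282×10⁻³ m = 4.6282 mm
fused quartz: ΔL = 5.3×10⁻⁷ × 0.9851 m × 278 = 1.4514×10⁻⁴ m = 0.14514 mm
difference = 4.6282 − 0.14514 = 4.48306 mm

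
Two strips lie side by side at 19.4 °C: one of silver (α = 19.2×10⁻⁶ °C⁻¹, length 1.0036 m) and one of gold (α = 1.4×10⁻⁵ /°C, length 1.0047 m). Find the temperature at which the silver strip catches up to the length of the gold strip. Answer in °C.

Equal length when α₁L₁ΔT − α₂L₂ΔT = L₂ − L₁ = 1.10×10⁻³ m
α₁L₁ = 1.926912×10⁻⁵, α₂L₂ = 1.40658×10⁻⁵ → Δ(αL) = 5.20332×10⁻⁶ m/K
ΔT = 1.10×10⁻³ / 5.20332×10⁻⁶ = 211.403 K, so T = 19.4 + 211.403 = 230.803 °C

T = 230.8 °C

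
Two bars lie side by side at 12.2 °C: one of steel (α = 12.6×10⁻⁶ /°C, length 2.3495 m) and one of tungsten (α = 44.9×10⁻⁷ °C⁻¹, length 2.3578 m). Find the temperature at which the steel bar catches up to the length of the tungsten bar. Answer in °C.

Equal length when α₁L₁ΔT − α₂L₂ΔT = L₂ − L₁ = 8.30×10⁻³ m
α₁L₁ = 2.96037×10⁻⁵, α₂L₂ = 1.0586522×10⁻⁵ → Δ(αL) = 1.9017178×10⁻⁵ m/K
ΔT = 8.30×10⁻³ / 1.9017178×10⁻⁵ = 436.448 K, so T = 12.2 + 436.448 = 448.648 °C

T = 448.6 °C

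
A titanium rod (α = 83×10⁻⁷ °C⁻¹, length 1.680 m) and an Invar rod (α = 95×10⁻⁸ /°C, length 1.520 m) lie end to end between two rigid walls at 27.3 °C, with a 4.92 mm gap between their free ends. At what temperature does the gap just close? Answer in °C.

α₁L₁ = 1.3944×10⁻⁵ m/K, α₂L₂ = 1.444×10⁻⁶ m/K → total 1.5388×10⁻⁵ m/K
ΔT = g/(α₁L₁+α₂L₂) = 4.92×10⁻³ / 1.5388×10⁻⁵ = 319.73 K
T = 27.3 + 319.73 = 347.03 °C

T = 347 °C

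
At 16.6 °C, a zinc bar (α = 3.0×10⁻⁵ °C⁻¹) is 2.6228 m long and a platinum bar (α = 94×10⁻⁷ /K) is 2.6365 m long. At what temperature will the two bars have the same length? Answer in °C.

T = 270.8 °C

Equal length when α₁L₁ΔT − α₂L₂ΔT = L₂ − L₁ = 1.37×10⁻² m
α₁L₁ = 7.8684×10⁻⁵, α₂L₂ = 2.47831×10⁻⁵ → Δ(αL) = 5.39009×10⁻⁵ m/K
ΔT = 1.37×10⁻² / 5.39009×10⁻⁵ = 254.170 K, so T = 16.6 + 254.170 = 270.770 °C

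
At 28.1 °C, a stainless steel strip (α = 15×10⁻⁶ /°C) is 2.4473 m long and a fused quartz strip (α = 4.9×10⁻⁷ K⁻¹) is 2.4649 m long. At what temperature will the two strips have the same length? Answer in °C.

L₁(1 + α₁ΔT) = L₂(1 + α₂ΔT) ⇒ ΔT = (L₂ − L₁)/(α₁L₁ − α₂L₂)
L₂ − L₁ = 2.4649 − 2.4473 = 1.76×10⁻² m
α₁L₁ − α₂L₂ = 15×10⁻⁶×2.4473 − 4.9×10⁻⁷×2.4649 = 3.5501699×10⁻⁵ m/K
ΔT = 1.76×10⁻² / 3.5501699×10⁻⁵ = 495.751 K
T = 28.1 + 495.751 = 523.851 °C

T = 523.9 °C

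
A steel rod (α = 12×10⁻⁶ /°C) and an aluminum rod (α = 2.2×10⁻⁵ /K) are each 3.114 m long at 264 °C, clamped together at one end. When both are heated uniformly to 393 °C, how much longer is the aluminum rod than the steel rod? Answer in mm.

ΔT = 129 K
steel: ΔL = 12×10⁻⁶ × 3.114 m × 129 = 4.8205×10⁻³ m = 4.8205 mm
aluminum: ΔL = 2.2×10⁻⁵ × 3.114 m × 129 = 8.8375×10⁻³ m = 8.8375 mm
difference = 8.8375 − 4.8205 = 4.0170 mm

4.02 mm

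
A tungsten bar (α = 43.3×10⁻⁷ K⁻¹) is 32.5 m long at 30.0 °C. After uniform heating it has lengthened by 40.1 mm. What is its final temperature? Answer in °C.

ΔL = αL₀ΔT ⇒ ΔT = ΔL / (αL₀)
ΔT = 40.1×10⁻³ m / (43.3×10⁻⁷ × 32.5 m) = 284.95 K
T = 30.0 + 284.95 = 314.95 °C

T = 315 °C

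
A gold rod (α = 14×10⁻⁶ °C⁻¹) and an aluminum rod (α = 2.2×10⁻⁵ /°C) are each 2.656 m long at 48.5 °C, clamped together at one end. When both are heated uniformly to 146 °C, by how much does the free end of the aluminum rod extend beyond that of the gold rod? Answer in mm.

ΔT = 97.5 K
gold: ΔL = 14×10⁻⁶ × 2.656 m × 97.5 = 3.6254×10⁻³ m = 3.6254 mm
aluminum: ΔL = 2.2×10⁻⁵ × 2.656 m × 97.5 = 5.6971×10⁻³ m = 5.6971 mm
difference = 5.6971 − 3.6254 = 2.0717 mm

2.07 mm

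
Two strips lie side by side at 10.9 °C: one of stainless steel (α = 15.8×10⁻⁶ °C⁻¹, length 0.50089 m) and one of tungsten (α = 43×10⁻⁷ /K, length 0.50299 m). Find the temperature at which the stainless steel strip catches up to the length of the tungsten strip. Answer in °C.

T = 376.0 °C

Equal length when α₁L₁ΔT − α₂L₂ΔT = L₂ − L₁ = 2.10×10⁻³ m
α₁L₁ = 7.914062×10⁻⁶, α₂L₂ = 2.162857×10⁻⁶ → Δ(αL) = 5.751205×10⁻⁶ m/K
ΔT = 2.10×10⁻³ / 5.751205×10⁻⁶ = 365.141 K, so T = 10.9 + 365.141 = 376.041 °C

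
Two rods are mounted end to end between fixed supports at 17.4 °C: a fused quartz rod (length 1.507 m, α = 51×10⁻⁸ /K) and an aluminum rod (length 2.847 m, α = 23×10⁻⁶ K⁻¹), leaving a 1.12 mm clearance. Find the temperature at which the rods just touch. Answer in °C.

T = 34.3 °C

α₁L₁ = 7.6857×10⁻⁷ m/K, α₂L₂ = 6.5481×10⁻⁵ m/K → total 6.624957×10⁻⁵ m/K
ΔT = g/(α₁L₁+α₂L₂) = 1.12×10⁻³ / 6.624957×10⁻⁵ = 16.906 K
T = 17.4 + 16.906 = 34.306 °C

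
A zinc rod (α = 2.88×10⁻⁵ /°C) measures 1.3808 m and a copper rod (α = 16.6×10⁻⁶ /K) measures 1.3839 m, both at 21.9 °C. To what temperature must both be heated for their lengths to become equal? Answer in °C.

L₁(1 + α₁ΔT) = L₂(1 + α₂ΔT) ⇒ ΔT = (L₂ − L₁)/(α₁L₁ − α₂L₂)
L₂ − L₁ = 1.3839 − 1.3808 = 3.10×10⁻³ m
α₁L₁ − α₂L₂ = 2.88×10⁻⁵×1.3808 − 16.6×10⁻⁶×1.3839 = 1.67943×10⁻⁵ m/K
ΔT = 3.10×10⁻³ / 1.67943×10⁻⁵ = 184.586 K
T = 21.9 + 184.586 = 206.486 °C

T = 206.5 °C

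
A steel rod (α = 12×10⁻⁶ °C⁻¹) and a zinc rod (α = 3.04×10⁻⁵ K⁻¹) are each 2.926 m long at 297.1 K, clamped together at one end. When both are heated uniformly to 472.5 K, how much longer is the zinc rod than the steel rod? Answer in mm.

ΔT = 175.4 K
steel: ΔL = 12×10⁻⁶ × 2.926 m × 175.4 = 6.1586×10⁻³ m = 6.1586 mm
zinc: ΔL = 3.04×10⁻⁵ × 2.926 m × 175.4 = 1.5602×10⁻² m = 15.602 mm
difference = 15.602 − 6.1586 = 9.4434 mm

9.44 mm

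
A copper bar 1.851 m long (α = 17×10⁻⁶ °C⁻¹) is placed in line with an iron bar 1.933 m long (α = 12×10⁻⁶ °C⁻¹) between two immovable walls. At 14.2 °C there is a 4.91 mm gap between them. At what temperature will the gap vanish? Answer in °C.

T = 104 °C

Gap closes when ΔL₁ + ΔL₂ = 4.91 mm = 4.91×10⁻³ m
(α₁L₁ + α₂L₂)ΔT = g
α₁L₁ + α₂L₂ = 17×10⁻⁶×1.851 + 12×10⁻⁶×1.933 = 5.4663×10⁻⁵ m/K
ΔT = 4.91×10⁻³ / 5.4663×10⁻⁵ = 89.82 K
T = 14.2 + 89.82 = 104.02 °C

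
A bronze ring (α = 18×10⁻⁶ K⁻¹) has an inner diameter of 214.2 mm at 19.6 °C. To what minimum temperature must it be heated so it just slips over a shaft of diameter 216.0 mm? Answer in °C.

T = 486 °C

Required Δd = 216.0 − 214.2 = 1.8 mm
Δd = αd₀ΔT ⇒ ΔT = Δd/(αd₀) = 1.8 / (18×10⁻⁶ × 214.2) = 466.85 K
T_min = 19.6 + 466.85 = 486.45 °C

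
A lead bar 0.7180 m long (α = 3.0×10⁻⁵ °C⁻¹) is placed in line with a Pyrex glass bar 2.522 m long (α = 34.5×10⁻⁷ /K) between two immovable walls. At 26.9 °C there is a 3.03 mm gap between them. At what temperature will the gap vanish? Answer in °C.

T = 127 °C

α₁L₁ = 2.154×10⁻⁵ m/K, α₂L₂ = 8.7009×10⁻⁶ m/K → total 3.02409×10⁻⁵ m/K
ΔT = g/(α₁L₁+α₂L₂) = 3.03×10⁻³ / 3.02409×10⁻⁵ = 100.20 K
T = 26.9 + 100.20 = 127.10 °C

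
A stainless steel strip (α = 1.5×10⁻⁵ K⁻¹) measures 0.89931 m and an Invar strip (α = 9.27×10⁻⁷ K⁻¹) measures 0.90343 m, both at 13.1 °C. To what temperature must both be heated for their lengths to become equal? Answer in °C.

Equal length when α₁L₁ΔT − α₂L₂ΔT = L₂ − L₁ = 4.12×10⁻³ m
α₁L₁ = 1.348965×10⁻⁵, α₂L₂ = 8.3747961×10⁻⁷ → Δ(αL) = 1.265217039×10⁻⁵ m/K
ΔT = 4.12×10⁻³ / 1.265217039×10⁻⁵ = 325.636 K, so T = 13.1 + 325.636 = 338.736 °C

T = 338.7 °C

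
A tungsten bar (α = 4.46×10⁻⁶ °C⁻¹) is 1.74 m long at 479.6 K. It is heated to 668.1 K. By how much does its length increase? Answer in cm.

ΔL = 0.146 cm

|ΔT| = |668.1 − 479.6| = 188.5 K
ΔL = αL₀ΔT = (4.46×10⁻⁶)(1.74)(188.5) = 1.46×10⁻³ m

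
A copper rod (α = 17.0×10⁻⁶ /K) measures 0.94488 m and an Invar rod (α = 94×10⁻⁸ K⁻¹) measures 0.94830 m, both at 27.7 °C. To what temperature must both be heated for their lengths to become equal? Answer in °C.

T = 253.1 °C

L₁(1 + α₁ΔT) = L₂(1 + α₂ΔT) ⇒ ΔT = (L₂ − L₁)/(α₁L₁ − α₂L₂)
L₂ − L₁ = 0.94830 − 0.94488 = 3.42×10⁻³ m
α₁L₁ − α₂L₂ = 17.0×10⁻⁶×0.94488 − 94×10⁻⁸×0.94830 = 1.5171558×10⁻⁵ m/K
ΔT = 3.42×10⁻³ / 1.5171558×10⁻⁵ = 225.422 K
T = 27.7 + 225.422 = 253.122 °C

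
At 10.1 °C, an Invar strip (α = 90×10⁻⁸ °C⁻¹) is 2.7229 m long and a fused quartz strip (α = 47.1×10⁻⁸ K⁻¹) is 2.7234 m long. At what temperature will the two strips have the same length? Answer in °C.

T = 438.2 °C

Equal length when α₁L₁ΔT − α₂L₂ΔT = L₂ − L₁ = 5.00×10⁻⁴ m
α₁L₁ = 2.45061×10⁻⁶, α₂L₂ = 1.2827214×10⁻⁶ → Δ(αL) = 1.1678886×10⁻⁶ m/K
ΔT = 5.00×10⁻⁴ / 1.1678886×10⁻⁶ = 428.123 K, so T = 10.1 + 428.123 = 438.223 °C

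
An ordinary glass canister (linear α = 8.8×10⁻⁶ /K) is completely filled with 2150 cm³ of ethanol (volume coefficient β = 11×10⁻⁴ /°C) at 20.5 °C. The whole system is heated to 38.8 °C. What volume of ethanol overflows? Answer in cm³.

The canister also expands: β_container ≈ 3α = 2.64×10⁻⁵ /K
Net overflow = V₀(β_liq − 3α_cont)ΔT
β − 3α = 1.10×10⁻³ − 2.64×10⁻⁵ = 1.0736×10⁻³ /K; ΔT = 18.3 K
ΔV = 2150 × 1.0736×10⁻³ × 18.3 = 42.2 cm³

42.2 cm³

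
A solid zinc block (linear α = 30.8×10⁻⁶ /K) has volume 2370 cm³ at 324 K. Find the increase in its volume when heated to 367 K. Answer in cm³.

Isotropic solid: β ≈ 3α = 9.2×10⁻⁵ /K; ΔT = 43 K
ΔV = 3αV₀ΔT = 3(30.8×10⁻⁶)(2370)(43) = 9.42 cm³

ΔV = 9.42 cm³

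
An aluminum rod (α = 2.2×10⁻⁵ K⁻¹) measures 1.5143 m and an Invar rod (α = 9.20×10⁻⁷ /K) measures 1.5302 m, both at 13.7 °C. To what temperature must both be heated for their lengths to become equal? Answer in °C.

T = 512.0 °C

Equal length when α₁L₁ΔT − α₂L₂ΔT = L₂ − L₁ = 1.59×10⁻² m
α₁L₁ = 3.33146×10⁻⁵, α₂L₂ = 1.407784×10⁻⁶ → Δ(αL) = 3.1906816×10⁻⁵ m/K
ΔT = 1.59×10⁻² / 3.1906816×10⁻⁵ = 498.326 K, so T = 13.7 + 498.326 = 512.026 °C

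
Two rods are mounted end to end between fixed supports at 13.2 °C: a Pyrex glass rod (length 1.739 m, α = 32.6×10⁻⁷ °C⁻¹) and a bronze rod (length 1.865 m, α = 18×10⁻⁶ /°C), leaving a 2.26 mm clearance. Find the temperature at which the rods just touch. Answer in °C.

Gap closes when ΔL₁ + ΔL₂ = 2.26 mm = 2.26×10⁻³ m
(α₁L₁ + α₂L₂)ΔT = g
α₁L₁ + α₂L₂ = 32.6×10⁻⁷×1.739 + 18×10⁻⁶×1.865 = 3.923914×10⁻⁵ m/K
ΔT = 2.26×10⁻³ / 3.923914×10⁻⁵ = 57.596 K
T = 13.2 + 57.596 = 70.796 °C

T = 70.8 °C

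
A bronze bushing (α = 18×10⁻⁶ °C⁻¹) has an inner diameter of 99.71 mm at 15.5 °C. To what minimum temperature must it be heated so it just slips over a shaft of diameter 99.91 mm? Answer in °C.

T = 127 °C

Required Δd = 99.91 − 99.71 = 0.20 mm
Δd = αd₀ΔT ⇒ ΔT = Δd/(αd₀) = 0.20 / (18×10⁻⁶ × 99.71) = 111.43 K
T_min = 15.5 + 111.43 = 126.93 °C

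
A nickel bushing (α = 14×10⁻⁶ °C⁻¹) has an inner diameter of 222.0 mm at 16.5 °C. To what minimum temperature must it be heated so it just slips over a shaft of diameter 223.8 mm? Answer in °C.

T = 596 °C

Required Δd = 223.8 − 222.0 = 1.8 mm
Δd = αd₀ΔT ⇒ ΔT = Δd/(αd₀) = 1.8 / (14×10⁻⁶ × 222.0) = 579.15 K
T_min = 16.5 + 579.15 = 595.65 °C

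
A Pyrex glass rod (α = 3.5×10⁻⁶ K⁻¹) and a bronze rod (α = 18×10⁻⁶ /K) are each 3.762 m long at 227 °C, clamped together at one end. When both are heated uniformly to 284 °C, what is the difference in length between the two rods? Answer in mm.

3.11 mm

ΔT = 57 K
Pyrex glass: ΔL = 3.5×10⁻⁶ × 3.762 m × 57 = 7.5052×10⁻⁴ m = 0.75052 mm
bronze: ΔL = 18×10⁻⁶ × 3.762 m × 57 = 3.8598×10⁻³ m = 3.8598 mm
difference = 3.8598 − 0.75052 = 3.10928 mm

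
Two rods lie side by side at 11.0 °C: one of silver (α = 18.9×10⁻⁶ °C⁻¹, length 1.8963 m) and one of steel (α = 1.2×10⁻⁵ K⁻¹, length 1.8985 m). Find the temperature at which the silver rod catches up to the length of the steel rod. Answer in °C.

T = 179.5 °C

Equal length when α₁L₁ΔT − α₂L₂ΔT = L₂ − L₁ = 2.20×10⁻³ m
α₁L₁ = 3.584007×10⁻⁵, α₂L₂ = 2.2782×10⁻⁵ → Δ(αL) = 1.305807×10⁻⁵ m/K
ΔT = 2.20×10⁻³ / 1.305807×10⁻⁵ = 168.478 K, so T = 11.0 + 168.478 = 179.478 °C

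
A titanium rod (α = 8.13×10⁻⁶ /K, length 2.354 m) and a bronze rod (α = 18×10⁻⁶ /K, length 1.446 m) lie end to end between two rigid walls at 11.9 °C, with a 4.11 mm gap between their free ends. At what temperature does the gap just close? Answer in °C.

α₁L₁ = 1.913802×10⁻⁵ m/K, α₂L₂ = 2.6028×10⁻⁵ m/K → total 4.516602×10⁻⁵ m/K
ΔT = g/(α₁L₁+α₂L₂) = 4.11×10⁻³ / 4.516602×10⁻⁵ = 91.00 K
T = 11.9 + 91.00 = 102.90 °C

T = 103 °C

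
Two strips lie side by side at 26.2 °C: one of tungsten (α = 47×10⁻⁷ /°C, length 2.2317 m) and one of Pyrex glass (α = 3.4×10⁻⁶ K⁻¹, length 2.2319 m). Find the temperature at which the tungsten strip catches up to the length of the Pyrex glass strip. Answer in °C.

Equal length when α₁L₁ΔT − α₂L₂ΔT = L₂ − L₁ = 2.00×10⁻⁴ m
α₁L₁ = 1.048899×10⁻⁵, α₂L₂ = 7.58846×10⁻⁶ → Δ(αL) = 2.90053×10⁻⁶ m/K
ΔT = 2.00×10⁻⁴ / 2.90053×10⁻⁶ = 68.9529 K, so T = 26.2 + 68.9529 = 95.1529 °C

T = 95.15 °C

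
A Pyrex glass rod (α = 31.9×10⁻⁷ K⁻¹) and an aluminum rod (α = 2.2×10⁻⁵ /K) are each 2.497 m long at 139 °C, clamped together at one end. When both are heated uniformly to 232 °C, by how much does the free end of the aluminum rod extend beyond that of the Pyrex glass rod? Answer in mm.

ΔT = 93 K
Pyrex glass: ΔL = 31.9×10⁻⁷ × 2.497 m × 93 = 7.4078×10⁻⁴ m = 0.74078 mm
aluminum: ΔL = 2.2×10⁻⁵ × 2.497 m × 93 = 5.1089×10⁻³ m = 5.1089 mm
difference = 5.1089 − 0.74078 = 4.36812 mm

4.37 mm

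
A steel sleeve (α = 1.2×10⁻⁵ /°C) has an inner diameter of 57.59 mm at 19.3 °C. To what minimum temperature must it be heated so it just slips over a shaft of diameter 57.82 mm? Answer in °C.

T = 352 °C

Required Δd = 57.82 − 57.59 = 0.23 mm
Δd = αd₀ΔT ⇒ ΔT = Δd/(αd₀) = 0.23 / (1.2×10⁻⁵ × 57.59) = 332.81 K
T_min = 19.3 + 332.81 = 352.11 °C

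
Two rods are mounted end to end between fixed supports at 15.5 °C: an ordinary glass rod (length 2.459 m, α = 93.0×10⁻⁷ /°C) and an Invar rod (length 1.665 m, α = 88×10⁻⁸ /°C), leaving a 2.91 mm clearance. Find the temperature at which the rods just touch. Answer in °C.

T = 135 °C

α₁L₁ = 2.28687×10⁻⁵ m/K, α₂L₂ = 1.4652×10⁻⁶ m/K → total 2.43339×10⁻⁵ m/K
ΔT = g/(α₁L₁+α₂L₂) = 2.91×10⁻³ / 2.43339×10⁻⁵ = 119.59 K
T = 15.5 + 119.59 = 135.09 °C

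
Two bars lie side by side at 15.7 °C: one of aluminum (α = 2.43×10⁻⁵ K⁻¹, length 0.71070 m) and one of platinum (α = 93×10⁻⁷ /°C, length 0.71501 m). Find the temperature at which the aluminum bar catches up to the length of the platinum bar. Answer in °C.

L₁(1 + α₁ΔT) = L₂(1 + α₂ΔT) ⇒ ΔT = (L₂ − L₁)/(α₁L₁ − α₂L₂)
L₂ − L₁ = 0.71501 − 0.71070 = 4.31×10⁻³ m
α₁L₁ − α₂L₂ = 2.43×10⁻⁵×0.71070 − 93×10⁻⁷×0.71501 = 1.0620417×10⁻⁵ m/K
ΔT = 4.31×10⁻³ / 1.0620417×10⁻⁵ = 405.822 K
T = 15.7 + 405.822 = 421.522 °C

T = 421.5 °C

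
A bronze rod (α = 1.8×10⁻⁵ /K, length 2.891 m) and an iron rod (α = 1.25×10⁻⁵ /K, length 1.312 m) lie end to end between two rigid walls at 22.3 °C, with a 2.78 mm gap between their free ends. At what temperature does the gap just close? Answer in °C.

α₁L₁ = 5.2038×10⁻⁵ m/K, α₂L₂ = 1.640×10⁻⁵ m/K → total 6.8438×10⁻⁵ m/K
ΔT = g/(α₁L₁+α₂L₂) = 2.78×10⁻³ / 6.8438×10⁻⁵ = 40.621 K
T = 22.3 + 40.621 = 62.921 °C

T = 62.9 °C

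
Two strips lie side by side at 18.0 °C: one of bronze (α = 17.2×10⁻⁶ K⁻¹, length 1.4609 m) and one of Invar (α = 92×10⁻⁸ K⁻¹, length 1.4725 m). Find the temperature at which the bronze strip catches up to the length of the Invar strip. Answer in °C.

T = 506.0 °C

L₁(1 + α₁ΔT) = L₂(1 + α₂ΔT) ⇒ ΔT = (L₂ − L₁)/(α₁L₁ − α₂L₂)
L₂ − L₁ = 1.4725 − 1.4609 = 1.16×10⁻² m
α₁L₁ − α₂L₂ = 17.2×10⁻⁶×1.4609 − 92×10⁻⁸×1.4725 = 2.377278×10⁻⁵ m/K
ΔT = 1.16×10⁻² / 2.377278×10⁻⁵ = 487.953 K
T = 18.0 + 487.953 = 505.953 °C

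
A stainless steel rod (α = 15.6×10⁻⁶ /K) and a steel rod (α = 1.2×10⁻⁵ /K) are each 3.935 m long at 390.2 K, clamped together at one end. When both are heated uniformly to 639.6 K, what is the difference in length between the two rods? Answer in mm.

3.53 mm

ΔT = 249.4 K
stainless steel: ΔL = 15.6×10⁻⁶ × 3.935 m × 249.4 = 1.5310×10⁻² m = 15.310 mm
steel: ΔL = 1.2×10⁻⁵ × 3.935 m × 249.4 = 1.1777×10⁻² m = 11.777 mm
difference = 15.310 − 11.777 = 3.533 mm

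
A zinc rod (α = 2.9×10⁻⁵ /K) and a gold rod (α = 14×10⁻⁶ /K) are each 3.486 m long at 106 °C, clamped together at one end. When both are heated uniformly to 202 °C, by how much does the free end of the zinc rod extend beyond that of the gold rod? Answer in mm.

ΔT = 96 K
zinc: ΔL = 2.9×10⁻⁵ × 3.486 m × 96 = 9.7050×10⁻³ m = 9.7050 mm
gold: ΔL = 14×10⁻⁶ × 3.486 m × 96 = 4.6852×10⁻³ m = 4.6852 mm
difference = 9.7050 − 4.6852 = 5.0198 mm

5.02 mm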